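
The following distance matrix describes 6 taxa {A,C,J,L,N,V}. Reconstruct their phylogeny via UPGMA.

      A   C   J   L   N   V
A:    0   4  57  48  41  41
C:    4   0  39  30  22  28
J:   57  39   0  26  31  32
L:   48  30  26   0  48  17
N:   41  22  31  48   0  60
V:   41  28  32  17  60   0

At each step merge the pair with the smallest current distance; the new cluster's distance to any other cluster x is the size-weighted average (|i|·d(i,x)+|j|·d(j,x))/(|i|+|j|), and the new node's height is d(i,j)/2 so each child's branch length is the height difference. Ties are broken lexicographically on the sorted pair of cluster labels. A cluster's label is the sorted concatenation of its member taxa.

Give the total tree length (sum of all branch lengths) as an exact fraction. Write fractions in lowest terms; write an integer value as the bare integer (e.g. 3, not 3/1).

2995/36

1. join A+C (d=4) ⇒ AC; edges |A|=2, |C|=2
  updated: d(AC,J)=48, d(AC,L)=39, d(AC,N)=63/2, d(AC,V)=69/2
2. join L+V (d=17) ⇒ LV; edges |L|=17/2, |V|=17/2
  updated: d(AC,LV)=147/4, d(J,LV)=29, d(LV,N)=54
3. join J+LV (d=29) ⇒ JLV; edges |J|=29/2, |LV|=6
  updated: d(AC,JLV)=81/2, d(JLV,N)=139/3
4. join AC+N (d=63/2) ⇒ ACN; edges |AC|=55/4, |N|=63/4
  updated: d(ACN,JLV)=382/9
5. join ACN+JLV (d=382/9) ⇒ ACJLNV; edges |ACN|=197/36, |JLV|=121/18
final tree: (((A:2,C:2):55/4,N:63/4):197/36,(J:29/2,(L:17/2,V:17/2):6):121/18)
total length: 2995/36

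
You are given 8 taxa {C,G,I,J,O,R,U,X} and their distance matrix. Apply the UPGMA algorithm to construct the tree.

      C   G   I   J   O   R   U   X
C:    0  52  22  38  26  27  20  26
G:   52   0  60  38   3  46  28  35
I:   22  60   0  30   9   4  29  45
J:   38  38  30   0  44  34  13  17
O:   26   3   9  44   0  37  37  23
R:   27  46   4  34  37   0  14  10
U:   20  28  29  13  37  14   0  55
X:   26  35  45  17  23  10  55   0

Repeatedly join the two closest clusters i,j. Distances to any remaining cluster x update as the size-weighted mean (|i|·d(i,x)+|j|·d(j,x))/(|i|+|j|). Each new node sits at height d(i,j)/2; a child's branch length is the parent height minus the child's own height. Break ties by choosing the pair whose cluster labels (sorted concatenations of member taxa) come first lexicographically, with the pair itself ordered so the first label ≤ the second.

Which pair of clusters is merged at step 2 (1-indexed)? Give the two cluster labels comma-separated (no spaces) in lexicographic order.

I,R

1. join G+O (d=3) ⇒ GO; edges |G|=3/2, |O|=3/2
  updated: d(C,GO)=39, d(GO,I)=69/2, d(GO,J)=41, d(GO,R)=83/2, d(GO,U)=65/2, d(GO,X)=29
2. join I+R (d=4) ⇒ IR; edges |I|=2, |R|=2
  updated: d(C,IR)=49/2, d(GO,IR)=38, d(IR,J)=32, d(IR,U)=43/2, d(IR,X)=55/2
3. join J+U (d=13) ⇒ JU; edges |J|=13/2, |U|=13/2
  updated: d(C,JU)=29, d(GO,JU)=147/4, d(IR,JU)=107/4, d(JU,X)=36
4. join C+IR (d=49/2) ⇒ CIR; edges |C|=49/4, |IR|=41/4
  updated: d(CIR,GO)=115/3, d(CIR,JU)=55/2, d(CIR,X)=27
5. join CIR+X (d=27) ⇒ CIRX; edges |CIR|=5/4, |X|=27/2
  updated: d(CIRX,GO)=36, d(CIRX,JU)=237/8
6. join CIRX+JU (d=237/8) ⇒ CIJRUX; edges |CIRX|=21/16, |JU|=133/16
  updated: d(CIJRUX,GO)=145/4
7. join CIJRUX+GO (d=145/4) ⇒ CGIJORUX; edges |CIJRUX|=53/16, |GO|=133/8
final tree: ((((C:49/4,(I:2,R:2):41/4):5/4,X:27/2):21/16,(J:13/2,U:13/2):133/16):53/16,(G:3/2,O:3/2):133/8)
total length: 1389/16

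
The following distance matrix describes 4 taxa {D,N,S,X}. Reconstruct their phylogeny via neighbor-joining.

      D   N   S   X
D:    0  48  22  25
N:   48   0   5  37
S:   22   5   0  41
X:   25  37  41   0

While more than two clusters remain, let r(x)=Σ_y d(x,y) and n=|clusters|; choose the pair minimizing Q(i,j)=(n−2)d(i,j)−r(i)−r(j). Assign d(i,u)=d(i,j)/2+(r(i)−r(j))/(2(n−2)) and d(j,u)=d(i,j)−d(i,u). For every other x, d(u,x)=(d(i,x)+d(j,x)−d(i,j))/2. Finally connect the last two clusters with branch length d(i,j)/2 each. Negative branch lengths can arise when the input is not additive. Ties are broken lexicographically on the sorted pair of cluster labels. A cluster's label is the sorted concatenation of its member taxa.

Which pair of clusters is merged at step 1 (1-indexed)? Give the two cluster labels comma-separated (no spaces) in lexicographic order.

D,X

1. join D+X (d=25, Q=-148) ⇒ DX; edges |D|=21/2, |X|=29/2
  updated: d(DX,N)=30, d(DX,S)=19
2. join DX+N (d=30, Q=-54) ⇒ DNX; edges |DX|=22, |N|=8
  updated: d(DNX,S)=-3
3. join DNX+S (d=-3) ⇒ DNSX; edges |DNX|=-3/2, |S|=-3/2
final tree: (((D:21/2,X:29/2):22,N:8):-3/2,S:-3/2)
total length: 52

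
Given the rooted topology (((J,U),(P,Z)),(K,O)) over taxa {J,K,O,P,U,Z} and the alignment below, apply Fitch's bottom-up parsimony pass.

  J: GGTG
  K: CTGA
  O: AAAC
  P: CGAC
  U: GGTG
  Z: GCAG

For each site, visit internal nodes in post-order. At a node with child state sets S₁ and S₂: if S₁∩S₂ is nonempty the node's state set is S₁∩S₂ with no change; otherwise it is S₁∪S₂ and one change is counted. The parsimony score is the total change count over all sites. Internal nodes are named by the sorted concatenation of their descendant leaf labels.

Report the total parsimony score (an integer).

JU@0: {G} ∩ {G} = {G} (intersection, +0)
PZ@0: {C} ∪ {G} = {C,G} (union, +1)
JPUZ@0: {G} ∩ {C,G} = {G} (intersection, +0)
KO@0: {C} ∪ {A} = {A,C} (union, +1)
JKOPUZ@0: {G} ∪ {A,C} = {A,C,G} (union, +1)
JU@1: {G} ∩ {G} = {G} (intersection, +0)
PZ@1: {G} ∪ {C} = {C,G} (union, +1)
JPUZ@1: {G} ∩ {C,G} = {G} (intersection, +0)
KO@1: {T} ∪ {A} = {A,T} (union, +1)
JKOPUZ@1: {G} ∪ {A,T} = {A,G,T} (union, +1)
JU@2: {T} ∩ {T} = {T} (intersection, +0)
PZ@2: {A} ∩ {A} = {A} (intersection, +0)
JPUZ@2: {T} ∪ {A} = {A,T} (union, +1)
KO@2: {G} ∪ {A} = {A,G} (union, +1)
JKOPUZ@2: {A,T} ∩ {A,G} = {A} (intersection, +0)
JU@3: {G} ∩ {G} = {G} (intersection, +0)
PZ@3: {C} ∪ {G} = {C,G} (union, +1)
JPUZ@3: {G} ∩ {C,G} = {G} (intersection, +0)
KO@3: {A} ∪ {C} = {A,C} (union, +1)
JKOPUZ@3: {G} ∪ {A,C} = {A,C,G} (union, +1)
per-site changes: [3, 3, 2, 3]; total = 11

11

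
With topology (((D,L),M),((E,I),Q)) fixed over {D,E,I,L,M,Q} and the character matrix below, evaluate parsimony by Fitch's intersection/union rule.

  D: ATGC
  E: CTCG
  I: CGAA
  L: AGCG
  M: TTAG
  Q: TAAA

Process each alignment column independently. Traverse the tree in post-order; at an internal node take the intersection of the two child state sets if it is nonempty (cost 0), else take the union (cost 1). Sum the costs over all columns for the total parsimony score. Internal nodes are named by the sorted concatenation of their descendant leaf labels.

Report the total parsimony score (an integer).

11

DL@0: {A} ∩ {A} = {A} (intersection, +0)
DLM@0: {A} ∪ {T} = {A,T} (union, +1)
EI@0: {C} ∩ {C} = {C} (intersection, +0)
EIQ@0: {C} ∪ {T} = {C,T} (union, +1)
DEILMQ@0: {A,T} ∩ {C,T} = {T} (intersection, +0)
DL@1: {T} ∪ {G} = {G,T} (union, +1)
DLM@1: {G,T} ∩ {T} = {T} (intersection, +0)
EI@1: {T} ∪ {G} = {G,T} (union, +1)
EIQ@1: {G,T} ∪ {A} = {A,G,T} (union, +1)
DEILMQ@1: {T} ∩ {A,G,T} = {T} (intersection, +0)
DL@2: {G} ∪ {C} = {C,G} (union, +1)
DLM@2: {C,G} ∪ {A} = {A,C,G} (union, +1)
EI@2: {C} ∪ {A} = {A,C} (union, +1)
EIQ@2: {A,C} ∩ {A} = {A} (intersection, +0)
DEILMQ@2: {A,C,G} ∩ {A} = {A} (intersection, +0)
DL@3: {C} ∪ {G} = {C,G} (union, +1)
DLM@3: {C,G} ∩ {G} = {G} (intersection, +0)
EI@3: {G} ∪ {A} = {A,G} (union, +1)
EIQ@3: {A,G} ∩ {A} = {A} (intersection, +0)
DEILMQ@3: {G} ∪ {A} = {A,G} (union, +1)
per-site changes: [2, 3, 3, 3]; total = 11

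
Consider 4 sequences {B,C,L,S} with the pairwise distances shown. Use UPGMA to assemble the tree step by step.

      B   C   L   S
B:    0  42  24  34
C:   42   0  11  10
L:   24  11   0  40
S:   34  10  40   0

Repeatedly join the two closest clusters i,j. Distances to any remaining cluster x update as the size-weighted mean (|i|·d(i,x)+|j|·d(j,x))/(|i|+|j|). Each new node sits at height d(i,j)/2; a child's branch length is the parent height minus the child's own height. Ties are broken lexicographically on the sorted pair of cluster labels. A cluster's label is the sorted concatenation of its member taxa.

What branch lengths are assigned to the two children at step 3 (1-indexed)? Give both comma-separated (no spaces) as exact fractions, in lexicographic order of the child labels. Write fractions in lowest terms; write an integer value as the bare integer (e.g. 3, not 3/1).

31/8,87/8

iteration 1: select C,S (d=10); attach at lengths (5, 5); label the merged cluster CS
  updated: d(B,CS)=38, d(CS,L)=51/2
iteration 2: select B,L (d=24); attach at lengths (12, 12); label the merged cluster BL
  updated: d(BL,CS)=127/4
iteration 3: select BL,CS (d=127/4); attach at lengths (31/8, 87/8); label the merged cluster BCLS
final tree: ((B:12,L:12):31/8,(C:5,S:5):87/8)
total length: 195/4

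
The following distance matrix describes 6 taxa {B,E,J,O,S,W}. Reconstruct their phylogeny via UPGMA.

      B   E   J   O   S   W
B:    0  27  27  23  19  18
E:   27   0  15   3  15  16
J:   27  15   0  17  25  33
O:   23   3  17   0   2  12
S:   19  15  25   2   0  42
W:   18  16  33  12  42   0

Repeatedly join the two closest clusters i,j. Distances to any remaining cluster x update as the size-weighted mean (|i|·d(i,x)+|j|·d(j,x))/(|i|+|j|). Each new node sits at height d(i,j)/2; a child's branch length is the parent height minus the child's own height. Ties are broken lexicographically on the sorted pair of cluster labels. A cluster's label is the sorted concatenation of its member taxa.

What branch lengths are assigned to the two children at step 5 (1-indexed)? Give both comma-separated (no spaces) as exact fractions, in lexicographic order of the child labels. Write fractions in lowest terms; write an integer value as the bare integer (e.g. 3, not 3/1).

1. join O+S (d=2) ⇒ OS; edges |O|=1, |S|=1
  updated: d(B,OS)=21, d(E,OS)=9, d(J,OS)=21, d(OS,W)=27
2. join E+OS (d=9) ⇒ EOS; edges |E|=9/2, |OS|=7/2
  updated: d(B,EOS)=23, d(EOS,J)=19, d(EOS,W)=70/3
3. join B+W (d=18) ⇒ BW; edges |B|=9, |W|=9
  updated: d(BW,EOS)=139/6, d(BW,J)=30
4. join EOS+J (d=19) ⇒ EJOS; edges |EOS|=5, |J|=19/2
  updated: d(BW,EJOS)=199/8
5. join BW+EJOS (d=199/8) ⇒ BEJOSW; edges |BW|=55/16, |EJOS|=47/16
final tree: ((B:9,W:9):55/16,((E:9/2,(O:1,S:1):7/2):5,J:19/2):47/16)
total length: 391/8

55/16,47/16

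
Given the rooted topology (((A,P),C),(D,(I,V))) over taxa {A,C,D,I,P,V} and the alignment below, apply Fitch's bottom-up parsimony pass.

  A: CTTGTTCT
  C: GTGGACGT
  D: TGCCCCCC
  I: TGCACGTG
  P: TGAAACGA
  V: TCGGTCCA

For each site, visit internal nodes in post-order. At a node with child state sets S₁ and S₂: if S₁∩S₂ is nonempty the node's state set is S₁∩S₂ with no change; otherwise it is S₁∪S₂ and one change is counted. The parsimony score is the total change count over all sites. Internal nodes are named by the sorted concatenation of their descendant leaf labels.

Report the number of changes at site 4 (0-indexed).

3

[col 0] AP: children A:{C}, P:{T} ∪→ {C,T}; cost 1
[col 0] ACP: children AP:{C,T}, C:{G} ∪→ {C,G,T}; cost 1
[col 0] IV: children I:{T}, V:{T} ∩→ {T}; cost 0
[col 0] DIV: children D:{T}, IV:{T} ∩→ {T}; cost 0
[col 0] ACDIPV: children ACP:{C,G,T}, DIV:{T} ∩→ {T}; cost 0
[col 1] AP: children A:{T}, P:{G} ∪→ {G,T}; cost 1
[col 1] ACP: children AP:{G,T}, C:{T} ∩→ {T}; cost 0
[col 1] IV: children I:{G}, V:{C} ∪→ {C,G}; cost 1
[col 1] DIV: children D:{G}, IV:{C,G} ∩→ {G}; cost 0
[col 1] ACDIPV: children ACP:{T}, DIV:{G} ∪→ {G,T}; cost 1
[col 2] AP: children A:{T}, P:{A} ∪→ {A,T}; cost 1
[col 2] ACP: children AP:{A,T}, C:{G} ∪→ {A,G,T}; cost 1
[col 2] IV: children I:{C}, V:{G} ∪→ {C,G}; cost 1
[col 2] DIV: children D:{C}, IV:{C,G} ∩→ {C}; cost 0
[col 2] ACDIPV: children ACP:{A,G,T}, DIV:{C} ∪→ {A,C,G,T}; cost 1
[col 3] AP: children A:{G}, P:{A} ∪→ {A,G}; cost 1
[col 3] ACP: children AP:{A,G}, C:{G} ∩→ {G}; cost 0
[col 3] IV: children I:{A}, V:{G} ∪→ {A,G}; cost 1
[col 3] DIV: children D:{C}, IV:{A,G} ∪→ {A,C,G}; cost 1
[col 3] ACDIPV: children ACP:{G}, DIV:{A,C,G} ∩→ {G}; cost 0
[col 4] AP: children A:{T}, P:{A} ∪→ {A,T}; cost 1
[col 4] ACP: children AP:{A,T}, C:{A} ∩→ {A}; cost 0
[col 4] IV: children I:{C}, V:{T} ∪→ {C,T}; cost 1
[col 4] DIV: children D:{C}, IV:{C,T} ∩→ {C}; cost 0
[col 4] ACDIPV: children ACP:{A}, DIV:{C} ∪→ {A,C}; cost 1
[col 5] AP: children A:{T}, P:{C} ∪→ {C,T}; cost 1
[col 5] ACP: children AP:{C,T}, C:{C} ∩→ {C}; cost 0
[col 5] IV: children I:{G}, V:{C} ∪→ {C,G}; cost 1
[col 5] DIV: children D:{C}, IV:{C,G} ∩→ {C}; cost 0
[col 5] ACDIPV: children ACP:{C}, DIV:{C} ∩→ {C}; cost 0
[col 6] AP: children A:{C}, P:{G} ∪→ {C,G}; cost 1
[col 6] ACP: children AP:{C,G}, C:{G} ∩→ {G}; cost 0
[col 6] IV: children I:{T}, V:{C} ∪→ {C,T}; cost 1
[col 6] DIV: children D:{C}, IV:{C,T} ∩→ {C}; cost 0
[col 6] ACDIPV: children ACP:{G}, DIV:{C} ∪→ {C,G}; cost 1
[col 7] AP: children A:{T}, P:{A} ∪→ {A,T}; cost 1
[col 7] ACP: children AP:{A,T}, C:{T} ∩→ {T}; cost 0
[col 7] IV: children I:{G}, V:{A} ∪→ {A,G}; cost 1
[col 7] DIV: children D:{C}, IV:{A,G} ∪→ {A,C,G}; cost 1
[col 7] ACDIPV: children ACP:{T}, DIV:{A,C,G} ∪→ {A,C,G,T}; cost 1
per-site changes: [2, 3, 4, 3, 3, 2, 3, 4]; total = 24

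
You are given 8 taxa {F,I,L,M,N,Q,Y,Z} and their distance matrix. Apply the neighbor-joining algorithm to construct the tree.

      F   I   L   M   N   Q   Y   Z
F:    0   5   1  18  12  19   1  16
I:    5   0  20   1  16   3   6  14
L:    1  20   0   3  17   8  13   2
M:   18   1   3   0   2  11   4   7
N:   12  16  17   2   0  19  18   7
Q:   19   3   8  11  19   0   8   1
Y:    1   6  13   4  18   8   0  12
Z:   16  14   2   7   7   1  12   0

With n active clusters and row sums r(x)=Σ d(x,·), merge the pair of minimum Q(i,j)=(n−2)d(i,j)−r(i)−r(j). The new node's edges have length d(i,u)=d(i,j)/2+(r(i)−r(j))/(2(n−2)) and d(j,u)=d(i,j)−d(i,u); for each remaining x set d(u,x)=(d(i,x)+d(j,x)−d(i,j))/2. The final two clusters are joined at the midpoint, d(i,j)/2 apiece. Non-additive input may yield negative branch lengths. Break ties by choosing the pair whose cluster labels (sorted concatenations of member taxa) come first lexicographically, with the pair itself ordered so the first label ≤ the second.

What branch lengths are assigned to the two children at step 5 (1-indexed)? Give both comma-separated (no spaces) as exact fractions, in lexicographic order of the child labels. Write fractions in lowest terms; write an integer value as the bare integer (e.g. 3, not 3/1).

35/16,71/16

step 1: merge (F,L) at d=1, Q=-130; branch lengths F→7/6, L→-1/6; new cluster FL
  updated: d(FL,I)=12, d(FL,M)=10, d(FL,N)=14, d(FL,Q)=13, d(FL,Y)=13/2, d(FL,Z)=17/2
step 2: merge (M,N) at d=2, Q=-101; branch lengths M→-31/10, N→51/10; new cluster MN
  updated: d(FL,MN)=11, d(I,MN)=15/2, d(MN,Q)=14, d(MN,Y)=10, d(MN,Z)=6
step 3: merge (Q,Z) at d=1, Q=-153/2; branch lengths Q→3/16, Z→13/16; new cluster QZ
  updated: d(FL,QZ)=41/4, d(I,QZ)=8, d(MN,QZ)=19/2, d(QZ,Y)=19/2
step 4: merge (FL,Y) at d=13/2, Q=-209/4; branch lengths FL→109/24, Y→47/24; new cluster FLY
  updated: d(FLY,I)=23/4, d(FLY,MN)=29/4, d(FLY,QZ)=53/8
step 5: merge (FLY,QZ) at d=53/8, Q=-61/2; branch lengths FLY→35/16, QZ→71/16; new cluster FLQYZ
  updated: d(FLQYZ,I)=57/16, d(FLQYZ,MN)=81/16
step 6: merge (FLQYZ,I) at d=57/16, Q=-129/8; branch lengths FLQYZ→9/16, I→3; new cluster FILQYZ
  updated: d(FILQYZ,MN)=9/2
step 7: merge (FILQYZ,MN) at d=9/2; branch lengths FILQYZ→9/4, MN→9/4; new cluster FILMNQYZ
final tree: (((((F:7/6,L:-1/6):109/24,Y:47/24):35/16,(Q:3/16,Z:13/16):71/16):9/16,I:3):9/4,(M:-31/10,N:51/10):9/4)
total length: 403/16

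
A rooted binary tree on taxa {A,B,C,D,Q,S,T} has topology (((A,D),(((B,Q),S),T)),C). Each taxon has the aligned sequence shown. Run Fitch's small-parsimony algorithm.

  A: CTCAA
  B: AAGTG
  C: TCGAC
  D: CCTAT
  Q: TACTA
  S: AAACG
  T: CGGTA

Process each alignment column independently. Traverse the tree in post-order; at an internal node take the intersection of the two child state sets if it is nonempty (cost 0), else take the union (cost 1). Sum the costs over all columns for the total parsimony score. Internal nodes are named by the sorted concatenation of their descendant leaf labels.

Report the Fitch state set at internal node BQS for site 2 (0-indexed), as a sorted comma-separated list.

A,C,G

site 0, node AD: A={C} ∩ D={C} → {C} (+0)
site 0, node BQ: B={A} ∪ Q={T} → {A,T} (+1)
site 0, node BQS: BQ={A,T} ∩ S={A} → {A} (+0)
site 0, node BQST: BQS={A} ∪ T={C} → {A,C} (+1)
site 0, node ABDQST: AD={C} ∩ BQST={A,C} → {C} (+0)
site 0, node ABCDQST: ABDQST={C} ∪ C={T} → {C,T} (+1)
site 1, node AD: A={T} ∪ D={C} → {C,T} (+1)
site 1, node BQ: B={A} ∩ Q={A} → {A} (+0)
site 1, node BQS: BQ={A} ∩ S={A} → {A} (+0)
site 1, node BQST: BQS={A} ∪ T={G} → {A,G} (+1)
site 1, node ABDQST: AD={C,T} ∪ BQST={A,G} → {A,C,G,T} (+1)
site 1, node ABCDQST: ABDQST={A,C,G,T} ∩ C={C} → {C} (+0)
site 2, node AD: A={C} ∪ D={T} → {C,T} (+1)
site 2, node BQ: B={G} ∪ Q={C} → {C,G} (+1)
site 2, node BQS: BQ={C,G} ∪ S={A} → {A,C,G} (+1)
site 2, node BQST: BQS={A,C,G} ∩ T={G} → {G} (+0)
site 2, node ABDQST: AD={C,T} ∪ BQST={G} → {C,G,T} (+1)
site 2, node ABCDQST: ABDQST={C,G,T} ∩ C={G} → {G} (+0)
site 3, node AD: A={A} ∩ D={A} → {A} (+0)
site 3, node BQ: B={T} ∩ Q={T} → {T} (+0)
site 3, node BQS: BQ={T} ∪ S={C} → {C,T} (+1)
site 3, node BQST: BQS={C,T} ∩ T={T} → {T} (+0)
site 3, node ABDQST: AD={A} ∪ BQST={T} → {A,T} (+1)
site 3, node ABCDQST: ABDQST={A,T} ∩ C={A} → {A} (+0)
site 4, node AD: A={A} ∪ D={T} → {A,T} (+1)
site 4, node BQ: B={G} ∪ Q={A} → {A,G} (+1)
site 4, node BQS: BQ={A,G} ∩ S={G} → {G} (+0)
site 4, node BQST: BQS={G} ∪ T={A} → {A,G} (+1)
site 4, node ABDQST: AD={A,T} ∩ BQST={A,G} → {A} (+0)
site 4, node ABCDQST: ABDQST={A} ∪ C={C} → {A,C} (+1)
per-site changes: [3, 3, 4, 2, 4]; total = 16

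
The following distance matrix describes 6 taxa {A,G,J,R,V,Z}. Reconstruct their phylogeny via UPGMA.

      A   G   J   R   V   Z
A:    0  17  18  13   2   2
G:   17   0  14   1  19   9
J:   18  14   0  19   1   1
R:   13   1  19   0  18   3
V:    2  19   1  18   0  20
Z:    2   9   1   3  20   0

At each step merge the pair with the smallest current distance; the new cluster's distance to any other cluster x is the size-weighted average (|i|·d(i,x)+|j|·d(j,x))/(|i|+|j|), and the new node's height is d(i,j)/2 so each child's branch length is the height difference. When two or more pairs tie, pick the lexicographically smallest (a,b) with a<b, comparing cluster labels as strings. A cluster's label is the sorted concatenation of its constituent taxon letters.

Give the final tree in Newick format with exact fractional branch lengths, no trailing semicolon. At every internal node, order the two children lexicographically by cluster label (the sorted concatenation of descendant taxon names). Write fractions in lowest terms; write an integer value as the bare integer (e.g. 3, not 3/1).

iteration 1: select G,R (d=1); attach at lengths (1/2, 1/2); label the merged cluster GR
  updated: d(A,GR)=15, d(GR,J)=33/2, d(GR,V)=37/2, d(GR,Z)=6
iteration 2: select J,V (d=1); attach at lengths (1/2, 1/2); label the merged cluster JV
  updated: d(A,JV)=10, d(GR,JV)=35/2, d(JV,Z)=21/2
iteration 3: select A,Z (d=2); attach at lengths (1, 1); label the merged cluster AZ
  updated: d(AZ,GR)=21/2, d(AZ,JV)=41/4
iteration 4: select AZ,JV (d=41/4); attach at lengths (33/8, 37/8); label the merged cluster AJVZ
  updated: d(AJVZ,GR)=14
iteration 5: select AJVZ,GR (d=14); attach at lengths (15/8, 13/2); label the merged cluster AGJRVZ
final tree: (((A:1,Z:1):33/8,(J:1/2,V:1/2):37/8):15/8,(G:1/2,R:1/2):13/2)
total length: 169/8

(((A:1,Z:1):33/8,(J:1/2,V:1/2):37/8):15/8,(G:1/2,R:1/2):13/2)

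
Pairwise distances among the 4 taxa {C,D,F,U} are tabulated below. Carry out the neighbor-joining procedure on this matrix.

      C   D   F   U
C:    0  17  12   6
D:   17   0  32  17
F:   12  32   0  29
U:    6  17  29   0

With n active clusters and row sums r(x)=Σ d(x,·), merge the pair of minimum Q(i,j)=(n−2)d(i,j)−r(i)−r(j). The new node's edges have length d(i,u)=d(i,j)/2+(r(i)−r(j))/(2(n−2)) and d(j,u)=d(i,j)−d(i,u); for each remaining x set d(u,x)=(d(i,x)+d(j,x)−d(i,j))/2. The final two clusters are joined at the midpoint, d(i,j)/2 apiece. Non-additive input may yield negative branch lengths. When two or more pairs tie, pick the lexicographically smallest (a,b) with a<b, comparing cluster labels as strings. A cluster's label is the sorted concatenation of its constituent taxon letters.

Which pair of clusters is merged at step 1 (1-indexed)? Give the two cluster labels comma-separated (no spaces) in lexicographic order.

1. join C+F (d=12, Q=-84) ⇒ CF; edges |C|=-7/2, |F|=31/2
  updated: d(CF,D)=37/2, d(CF,U)=23/2
2. join CF+D (d=37/2, Q=-47) ⇒ CDF; edges |CF|=13/2, |D|=12
  updated: d(CDF,U)=5
3. join CDF+U (d=5) ⇒ CDFU; edges |CDF|=5/2, |U|=5/2
final tree: (((C:-7/2,F:31/2):13/2,D:12):5/2,U:5/2)
total length: 71/2

C,F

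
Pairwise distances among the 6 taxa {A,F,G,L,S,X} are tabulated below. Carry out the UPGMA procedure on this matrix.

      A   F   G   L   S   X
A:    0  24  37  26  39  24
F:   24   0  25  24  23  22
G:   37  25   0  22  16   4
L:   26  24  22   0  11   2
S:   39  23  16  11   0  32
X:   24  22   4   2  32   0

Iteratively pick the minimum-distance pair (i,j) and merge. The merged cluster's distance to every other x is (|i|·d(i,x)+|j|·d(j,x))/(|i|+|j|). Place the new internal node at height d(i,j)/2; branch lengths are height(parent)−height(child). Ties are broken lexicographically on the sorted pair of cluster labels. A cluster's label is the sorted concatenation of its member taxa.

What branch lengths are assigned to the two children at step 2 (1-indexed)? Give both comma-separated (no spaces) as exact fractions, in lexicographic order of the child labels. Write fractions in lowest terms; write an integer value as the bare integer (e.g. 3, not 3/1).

13/2,11/2

step 1: merge (L,X) at d=2; branch lengths L→1, X→1; new cluster LX
  updated: d(A,LX)=25, d(F,LX)=23, d(G,LX)=13, d(LX,S)=43/2
step 2: merge (G,LX) at d=13; branch lengths G→13/2, LX→11/2; new cluster GLX
  updated: d(A,GLX)=29, d(F,GLX)=71/3, d(GLX,S)=59/3
step 3: merge (GLX,S) at d=59/3; branch lengths GLX→10/3, S→59/6; new cluster GLSX
  updated: d(A,GLSX)=63/2, d(F,GLSX)=47/2
step 4: merge (F,GLSX) at d=47/2; branch lengths F→47/4, GLSX→23/12; new cluster FGLSX
  updated: d(A,FGLSX)=30
step 5: merge (A,FGLSX) at d=30; branch lengths A→15, FGLSX→13/4; new cluster AFGLSX
final tree: (A:15,(F:47/4,((G:13/2,(L:1,X:1):11/2):10/3,S:59/6):23/12):13/4)
total length: 709/12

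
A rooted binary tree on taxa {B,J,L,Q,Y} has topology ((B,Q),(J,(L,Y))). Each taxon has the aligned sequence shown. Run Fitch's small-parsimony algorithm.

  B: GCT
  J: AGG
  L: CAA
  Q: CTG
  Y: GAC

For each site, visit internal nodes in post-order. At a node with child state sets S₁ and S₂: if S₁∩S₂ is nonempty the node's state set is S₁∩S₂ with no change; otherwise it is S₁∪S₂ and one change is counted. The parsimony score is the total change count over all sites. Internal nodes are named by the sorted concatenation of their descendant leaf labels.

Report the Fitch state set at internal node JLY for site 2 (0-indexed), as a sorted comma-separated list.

site 0, node BQ: B={G} ∪ Q={C} → {C,G} (+1)
site 0, node LY: L={C} ∪ Y={G} → {C,G} (+1)
site 0, node JLY: J={A} ∪ LY={C,G} → {A,C,G} (+1)
site 0, node BJLQY: BQ={C,G} ∩ JLY={A,C,G} → {C,G} (+0)
site 1, node BQ: B={C} ∪ Q={T} → {C,T} (+1)
site 1, node LY: L={A} ∩ Y={A} → {A} (+0)
site 1, node JLY: J={G} ∪ LY={A} → {A,G} (+1)
site 1, node BJLQY: BQ={C,T} ∪ JLY={A,G} → {A,C,G,T} (+1)
site 2, node BQ: B={T} ∪ Q={G} → {G,T} (+1)
site 2, node LY: L={A} ∪ Y={C} → {A,C} (+1)
site 2, node JLY: J={G} ∪ LY={A,C} → {A,C,G} (+1)
site 2, node BJLQY: BQ={G,T} ∩ JLY={A,C,G} → {G} (+0)
per-site changes: [3, 3, 3]; total = 9

A,C,G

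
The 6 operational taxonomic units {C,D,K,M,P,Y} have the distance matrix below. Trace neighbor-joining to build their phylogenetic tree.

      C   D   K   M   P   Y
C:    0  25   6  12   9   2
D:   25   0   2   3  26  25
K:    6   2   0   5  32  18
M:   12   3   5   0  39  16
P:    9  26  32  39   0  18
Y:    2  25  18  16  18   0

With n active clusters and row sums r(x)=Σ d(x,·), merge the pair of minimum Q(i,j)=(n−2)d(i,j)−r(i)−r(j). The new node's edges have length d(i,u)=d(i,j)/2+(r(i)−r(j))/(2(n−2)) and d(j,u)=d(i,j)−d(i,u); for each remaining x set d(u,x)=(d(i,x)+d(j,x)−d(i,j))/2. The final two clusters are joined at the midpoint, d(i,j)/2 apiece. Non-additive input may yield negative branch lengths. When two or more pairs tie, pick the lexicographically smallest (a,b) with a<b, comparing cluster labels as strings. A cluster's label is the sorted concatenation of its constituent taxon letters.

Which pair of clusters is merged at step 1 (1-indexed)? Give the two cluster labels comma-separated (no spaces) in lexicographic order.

step 1: merge (D,M) at d=3, Q=-144; branch lengths D→9/4, M→3/4; new cluster DM
  updated: d(C,DM)=17, d(DM,K)=2, d(DM,P)=31, d(DM,Y)=19
step 2: merge (DM,K) at d=2, Q=-121; branch lengths DM→17/6, K→-5/6; new cluster DKM
  updated: d(C,DKM)=21/2, d(DKM,P)=61/2, d(DKM,Y)=35/2
step 3: merge (C,P) at d=9, Q=-61; branch lengths C→-9/2, P→27/2; new cluster CP
  updated: d(CP,DKM)=16, d(CP,Y)=11/2
step 4: merge (CP,DKM) at d=16, Q=-39; branch lengths CP→2, DKM→14; new cluster CDKMP
  updated: d(CDKMP,Y)=7/2
step 5: merge (CDKMP,Y) at d=7/2; branch lengths CDKMP→7/4, Y→7/4; new cluster CDKMPY
final tree: (((C:-9/2,P:27/2):2,((D:9/4,M:3/4):17/6,K:-5/6):14):7/4,Y:7/4)
total length: 67/2

D,M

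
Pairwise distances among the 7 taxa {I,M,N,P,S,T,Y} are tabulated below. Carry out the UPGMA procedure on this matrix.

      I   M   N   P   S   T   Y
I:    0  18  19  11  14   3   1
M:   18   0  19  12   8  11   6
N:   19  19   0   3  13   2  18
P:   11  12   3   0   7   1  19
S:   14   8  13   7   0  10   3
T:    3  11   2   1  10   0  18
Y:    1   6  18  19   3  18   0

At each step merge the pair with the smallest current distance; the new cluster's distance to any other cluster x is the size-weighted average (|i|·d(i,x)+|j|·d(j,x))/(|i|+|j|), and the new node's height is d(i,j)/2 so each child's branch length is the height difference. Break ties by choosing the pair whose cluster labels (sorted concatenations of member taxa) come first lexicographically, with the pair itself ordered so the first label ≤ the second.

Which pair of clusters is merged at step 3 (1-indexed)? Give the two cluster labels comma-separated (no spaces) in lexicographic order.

N,PT

iteration 1: select I,Y (d=1); attach at lengths (1/2, 1/2); label the merged cluster IY
  updated: d(IY,M)=12, d(IY,N)=37/2, d(IY,P)=15, d(IY,S)=17/2, d(IY,T)=21/2
iteration 2: select P,T (d=1); attach at lengths (1/2, 1/2); label the merged cluster PT
  updated: d(IY,PT)=51/4, d(M,PT)=23/2, d(N,PT)=5/2, d(PT,S)=17/2
iteration 3: select N,PT (d=5/2); attach at lengths (5/4, 3/4); label the merged cluster NPT
  updated: d(IY,NPT)=44/3, d(M,NPT)=14, d(NPT,S)=10
iteration 4: select M,S (d=8); attach at lengths (4, 4); label the merged cluster MS
  updated: d(IY,MS)=41/4, d(MS,NPT)=12
iteration 5: select IY,MS (d=41/4); attach at lengths (37/8, 9/8); label the merged cluster IMSY
  updated: d(IMSY,NPT)=40/3
iteration 6: select IMSY,NPT (d=40/3); attach at lengths (37/24, 65/12); label the merged cluster IMNPSTY
final tree: (((I:1/2,Y:1/2):37/8,(M:4,S:4):9/8):37/24,(N:5/4,(P:1/2,T:1/2):3/4):65/12)
total length: 593/24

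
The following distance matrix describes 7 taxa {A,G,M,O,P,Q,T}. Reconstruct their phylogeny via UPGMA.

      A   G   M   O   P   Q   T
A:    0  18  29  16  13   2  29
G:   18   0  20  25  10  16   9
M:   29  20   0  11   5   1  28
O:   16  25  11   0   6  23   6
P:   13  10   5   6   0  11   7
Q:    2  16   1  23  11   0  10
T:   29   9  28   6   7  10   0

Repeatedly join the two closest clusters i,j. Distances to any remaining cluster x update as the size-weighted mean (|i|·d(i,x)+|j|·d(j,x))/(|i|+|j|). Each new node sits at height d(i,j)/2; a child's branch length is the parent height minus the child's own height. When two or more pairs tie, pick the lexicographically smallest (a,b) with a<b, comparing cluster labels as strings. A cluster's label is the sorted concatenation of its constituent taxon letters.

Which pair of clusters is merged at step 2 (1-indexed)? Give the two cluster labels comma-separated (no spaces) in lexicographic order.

O,P

1. join M+Q (d=1) ⇒ MQ; edges |M|=1/2, |Q|=1/2
  updated: d(A,MQ)=31/2, d(G,MQ)=18, d(MQ,O)=17, d(MQ,P)=8, d(MQ,T)=19
2. join O+P (d=6) ⇒ OP; edges |O|=3, |P|=3
  updated: d(A,OP)=29/2, d(G,OP)=35/2, d(MQ,OP)=25/2, d(OP,T)=13/2
3. join OP+T (d=13/2) ⇒ OPT; edges |OP|=1/4, |T|=13/4
  updated: d(A,OPT)=58/3, d(G,OPT)=44/3, d(MQ,OPT)=44/3
4. join G+OPT (d=44/3) ⇒ GOPT; edges |G|=22/3, |OPT|=49/12
  updated: d(A,GOPT)=19, d(GOPT,MQ)=31/2
5. join A+MQ (d=31/2) ⇒ AMQ; edges |A|=31/4, |MQ|=29/4
  updated: d(AMQ,GOPT)=50/3
6. join AMQ+GOPT (d=50/3) ⇒ AGMOPQT; edges |AMQ|=7/12, |GOPT|=1
final tree: ((A:31/4,(M:1/2,Q:1/2):29/4):7/12,(G:22/3,((O:3,P:3):1/4,T:13/4):49/12):1)
total length: 77/2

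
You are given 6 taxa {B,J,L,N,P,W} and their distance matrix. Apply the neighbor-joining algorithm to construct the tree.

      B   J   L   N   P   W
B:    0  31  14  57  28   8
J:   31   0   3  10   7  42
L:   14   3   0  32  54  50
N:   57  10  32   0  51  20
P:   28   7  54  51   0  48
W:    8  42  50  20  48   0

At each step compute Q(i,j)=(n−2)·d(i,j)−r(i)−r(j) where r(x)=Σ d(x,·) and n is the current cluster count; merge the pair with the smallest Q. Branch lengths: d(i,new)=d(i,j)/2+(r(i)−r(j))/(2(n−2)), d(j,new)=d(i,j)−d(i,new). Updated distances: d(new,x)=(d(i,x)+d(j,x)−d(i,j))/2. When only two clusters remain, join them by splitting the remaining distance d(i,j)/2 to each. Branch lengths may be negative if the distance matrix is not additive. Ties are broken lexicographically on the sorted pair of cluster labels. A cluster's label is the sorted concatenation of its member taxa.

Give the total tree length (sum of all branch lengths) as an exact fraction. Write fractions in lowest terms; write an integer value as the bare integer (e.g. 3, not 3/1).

iteration 1: select B,W (d=8, Q=-274); attach at lengths (1/4, 31/4); label the merged cluster BW
  updated: d(BW,J)=65/2, d(BW,L)=28, d(BW,N)=69/2, d(BW,P)=34
iteration 2: select J,P (d=7, Q=-355/2); attach at lengths (-145/12, 229/12); label the merged cluster JP
  updated: d(BW,JP)=119/4, d(JP,L)=25, d(JP,N)=27
iteration 3: select BW,L (d=28, Q=-485/4); attach at lengths (253/16, 195/16); label the merged cluster BLW
  updated: d(BLW,JP)=107/8, d(BLW,N)=77/4
iteration 4: select BLW,JP (d=107/8, Q=-477/8); attach at lengths (45/16, 169/16); label the merged cluster BJLPW
  updated: d(BJLPW,N)=263/16
iteration 5: select BJLPW,N (d=263/16); attach at lengths (263/32, 263/32); label the merged cluster BJLNPW
final tree: ((((B:1/4,W:31/4):253/16,L:195/16):45/16,(J:-145/12,P:229/12):169/16):263/32,N:263/32)
total length: 1165/16

1165/16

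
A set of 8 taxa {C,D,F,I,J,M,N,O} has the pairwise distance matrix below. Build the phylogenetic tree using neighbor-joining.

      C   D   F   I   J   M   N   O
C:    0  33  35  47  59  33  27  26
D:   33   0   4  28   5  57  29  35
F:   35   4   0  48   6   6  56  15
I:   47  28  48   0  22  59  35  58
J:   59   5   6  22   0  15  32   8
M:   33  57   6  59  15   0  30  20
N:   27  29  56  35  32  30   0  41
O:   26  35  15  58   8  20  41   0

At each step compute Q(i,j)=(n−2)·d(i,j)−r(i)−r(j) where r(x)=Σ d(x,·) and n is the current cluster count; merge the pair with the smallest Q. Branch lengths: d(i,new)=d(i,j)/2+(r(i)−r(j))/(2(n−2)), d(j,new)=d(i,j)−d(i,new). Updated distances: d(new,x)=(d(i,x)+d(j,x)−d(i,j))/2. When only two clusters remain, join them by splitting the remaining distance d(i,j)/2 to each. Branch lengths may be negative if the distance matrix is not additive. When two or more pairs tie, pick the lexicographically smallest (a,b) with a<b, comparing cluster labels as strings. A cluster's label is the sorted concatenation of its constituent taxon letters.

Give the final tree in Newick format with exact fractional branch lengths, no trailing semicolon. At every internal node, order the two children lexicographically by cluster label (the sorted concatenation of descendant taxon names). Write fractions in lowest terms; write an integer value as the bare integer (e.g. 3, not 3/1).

((((C:77/5,N:58/5):263/32,I:617/32):151/32,D:137/32):319/64,(((F:-7/6,M:43/6):89/16,O:143/16):109/24,J:-97/24):319/64)

1. join F+M (d=6, Q=-354) ⇒ FM; edges |F|=-7/6, |M|=43/6
  updated: d(C,FM)=31, d(D,FM)=55/2, d(FM,I)=101/2, d(FM,J)=15/2, d(FM,N)=40, d(FM,O)=29/2
2. join C+N (d=27, Q=-292) ⇒ CN; edges |C|=77/5, |N|=58/5
  updated: d(CN,D)=35/2, d(CN,FM)=22, d(CN,I)=55/2, d(CN,J)=32, d(CN,O)=20
3. join FM+O (d=29/2, Q=-399/2) ⇒ FMO; edges |FM|=89/16, |O|=143/16
  updated: d(CN,FMO)=55/4, d(D,FMO)=24, d(FMO,I)=47, d(FMO,J)=1/2
4. join FMO+J (d=1/2, Q=-573/4) ⇒ FJMO; edges |FMO|=109/24, |J|=-97/24
  updated: d(CN,FJMO)=181/8, d(D,FJMO)=57/4, d(FJMO,I)=137/4
5. join CN+I (d=55/2, Q=-819/8) ⇒ CIN; edges |CN|=263/32, |I|=617/32
  updated: d(CIN,D)=9, d(CIN,FJMO)=235/16
6. join CIN+D (d=9, Q=-607/16) ⇒ CDIN; edges |CIN|=151/32, |D|=137/32
  updated: d(CDIN,FJMO)=319/32
7. join CDIN+FJMO (d=319/32) ⇒ CDFIJMNO; edges |CDIN|=319/64, |FJMO|=319/64
final tree: ((((C:77/5,N:58/5):263/32,I:617/32):151/32,D:137/32):319/64,(((F:-7/6,M:43/6):89/16,O:143/16):109/24,J:-97/24):319/64)
total length: 3023/32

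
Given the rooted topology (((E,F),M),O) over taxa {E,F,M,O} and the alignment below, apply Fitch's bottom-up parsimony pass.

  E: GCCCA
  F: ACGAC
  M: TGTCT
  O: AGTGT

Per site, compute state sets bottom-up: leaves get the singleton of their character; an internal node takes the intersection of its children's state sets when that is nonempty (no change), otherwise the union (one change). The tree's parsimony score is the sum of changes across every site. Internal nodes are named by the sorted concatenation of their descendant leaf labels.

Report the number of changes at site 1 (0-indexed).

1

EF@0: {G} ∪ {A} = {A,G} (union, +1)
EFM@0: {A,G} ∪ {T} = {A,G,T} (union, +1)
EFMO@0: {A,G,T} ∩ {A} = {A} (intersection, +0)
EF@1: {C} ∩ {C} = {C} (intersection, +0)
EFM@1: {C} ∪ {G} = {C,G} (union, +1)
EFMO@1: {C,G} ∩ {G} = {G} (intersection, +0)
EF@2: {C} ∪ {G} = {C,G} (union, +1)
EFM@2: {C,G} ∪ {T} = {C,G,T} (union, +1)
EFMO@2: {C,G,T} ∩ {T} = {T} (intersection, +0)
EF@3: {C} ∪ {A} = {A,C} (union, +1)
EFM@3: {A,C} ∩ {C} = {C} (intersection, +0)
EFMO@3: {C} ∪ {G} = {C,G} (union, +1)
EF@4: {A} ∪ {C} = {A,C} (union, +1)
EFM@4: {A,C} ∪ {T} = {A,C,T} (union, +1)
EFMO@4: {A,C,T} ∩ {T} = {T} (intersection, +0)
per-site changes: [2, 1, 2, 2, 2]; total = 9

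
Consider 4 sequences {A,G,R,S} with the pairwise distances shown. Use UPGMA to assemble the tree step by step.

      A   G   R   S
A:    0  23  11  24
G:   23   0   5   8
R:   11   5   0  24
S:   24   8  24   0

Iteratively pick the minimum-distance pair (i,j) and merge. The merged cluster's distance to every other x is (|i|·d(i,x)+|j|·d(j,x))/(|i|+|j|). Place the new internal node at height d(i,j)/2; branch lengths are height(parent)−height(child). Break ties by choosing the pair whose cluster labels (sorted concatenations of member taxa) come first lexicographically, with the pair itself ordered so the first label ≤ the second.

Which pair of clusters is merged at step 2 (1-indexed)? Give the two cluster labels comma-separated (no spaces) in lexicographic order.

GR,S

1. join G+R (d=5) ⇒ GR; edges |G|=5/2, |R|=5/2
  updated: d(A,GR)=17, d(GR,S)=16
2. join GR+S (d=16) ⇒ GRS; edges |GR|=11/2, |S|=8
  updated: d(A,GRS)=58/3
3. join A+GRS (d=58/3) ⇒ AGRS; edges |A|=29/3, |GRS|=5/3
final tree: (A:29/3,((G:5/2,R:5/2):11/2,S:8):5/3)
total length: 179/6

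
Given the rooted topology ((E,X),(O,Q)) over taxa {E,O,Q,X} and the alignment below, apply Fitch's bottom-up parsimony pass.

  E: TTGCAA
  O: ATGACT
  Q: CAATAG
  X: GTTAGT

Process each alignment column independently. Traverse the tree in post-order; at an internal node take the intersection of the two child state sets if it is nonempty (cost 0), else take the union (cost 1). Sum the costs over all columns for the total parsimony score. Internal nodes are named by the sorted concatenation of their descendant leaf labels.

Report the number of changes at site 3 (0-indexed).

[col 0] EX: children E:{T}, X:{G} ∪→ {G,T}; cost 1
[col 0] OQ: children O:{A}, Q:{C} ∪→ {A,C}; cost 1
[col 0] EOQX: children EX:{G,T}, OQ:{A,C} ∪→ {A,C,G,T}; cost 1
[col 1] EX: children E:{T}, X:{T} ∩→ {T}; cost 0
[col 1] OQ: children O:{T}, Q:{A} ∪→ {A,T}; cost 1
[col 1] EOQX: children EX:{T}, OQ:{A,T} ∩→ {T}; cost 0
[col 2] EX: children E:{G}, X:{T} ∪→ {G,T}; cost 1
[col 2] OQ: children O:{G}, Q:{A} ∪→ {A,G}; cost 1
[col 2] EOQX: children EX:{G,T}, OQ:{A,G} ∩→ {G}; cost 0
[col 3] EX: children E:{C}, X:{A} ∪→ {A,C}; cost 1
[col 3] OQ: children O:{A}, Q:{T} ∪→ {A,T}; cost 1
[col 3] EOQX: children EX:{A,C}, OQ:{A,T} ∩→ {A}; cost 0
[col 4] EX: children E:{A}, X:{G} ∪→ {A,G}; cost 1
[col 4] OQ: children O:{C}, Q:{A} ∪→ {A,C}; cost 1
[col 4] EOQX: children EX:{A,G}, OQ:{A,C} ∩→ {A}; cost 0
[col 5] EX: children E:{A}, X:{T} ∪→ {A,T}; cost 1
[col 5] OQ: children O:{T}, Q:{G} ∪→ {G,T}; cost 1
[col 5] EOQX: children EX:{A,T}, OQ:{G,T} ∩→ {T}; cost 0
per-site changes: [3, 1, 2, 2, 2, 2]; total = 12

2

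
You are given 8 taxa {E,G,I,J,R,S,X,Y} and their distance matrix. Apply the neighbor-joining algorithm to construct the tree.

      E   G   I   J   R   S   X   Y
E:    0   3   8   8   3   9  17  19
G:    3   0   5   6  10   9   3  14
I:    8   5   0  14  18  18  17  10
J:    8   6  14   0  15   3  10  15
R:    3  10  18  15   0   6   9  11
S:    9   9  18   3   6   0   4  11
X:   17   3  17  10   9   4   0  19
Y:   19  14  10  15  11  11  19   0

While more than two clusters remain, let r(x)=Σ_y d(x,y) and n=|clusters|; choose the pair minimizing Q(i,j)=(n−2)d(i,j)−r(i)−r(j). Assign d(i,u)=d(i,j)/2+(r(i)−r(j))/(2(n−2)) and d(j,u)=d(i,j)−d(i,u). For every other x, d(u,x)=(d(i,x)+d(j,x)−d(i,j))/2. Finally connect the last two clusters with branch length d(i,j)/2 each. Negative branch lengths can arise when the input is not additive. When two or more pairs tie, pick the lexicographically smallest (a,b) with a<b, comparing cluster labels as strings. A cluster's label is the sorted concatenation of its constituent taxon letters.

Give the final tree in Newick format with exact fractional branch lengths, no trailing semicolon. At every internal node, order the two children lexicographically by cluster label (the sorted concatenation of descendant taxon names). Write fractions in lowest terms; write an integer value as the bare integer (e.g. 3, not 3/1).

((((E:11/10,R:19/10):13/4,(I:17/4,Y:23/4):17/4):5/4,(G:-11/12,X:47/12):2):9/8,(J:19/8,S:5/8):9/8)

step 1: merge (I,Y) at d=10, Q=-129; branch lengths I→17/4, Y→23/4; new cluster IY
  updated: d(E,IY)=17/2, d(G,IY)=9/2, d(IY,J)=19/2, d(IY,R)=19/2, d(IY,S)=19/2, d(IY,X)=13
step 2: merge (E,R) at d=3, Q=-86; branch lengths E→11/10, R→19/10; new cluster ER
  updated: d(ER,G)=5, d(ER,IY)=15/2, d(ER,J)=10, d(ER,S)=6, d(ER,X)=23/2
step 3: merge (J,S) at d=3, Q=-58; branch lengths J→19/8, S→5/8; new cluster JS
  updated: d(ER,JS)=13/2, d(G,JS)=6, d(IY,JS)=8, d(JS,X)=11/2
step 4: merge (G,X) at d=3, Q=-85/2; branch lengths G→-11/12, X→47/12; new cluster GX
  updated: d(ER,GX)=27/4, d(GX,IY)=29/4, d(GX,JS)=17/4
step 5: merge (ER,IY) at d=15/2, Q=-57/2; branch lengths ER→13/4, IY→17/4; new cluster EIRY
  updated: d(EIRY,GX)=13/4, d(EIRY,JS)=7/2
step 6: merge (EIRY,GX) at d=13/4, Q=-11; branch lengths EIRY→5/4, GX→2; new cluster EGIRXY
  updated: d(EGIRXY,JS)=9/4
step 7: merge (EGIRXY,JS) at d=9/4; branch lengths EGIRXY→9/8, JS→9/8; new cluster EGIJRSXY
final tree: ((((E:11/10,R:19/10):13/4,(I:17/4,Y:23/4):17/4):5/4,(G:-11/12,X:47/12):2):9/8,(J:19/8,S:5/8):9/8)
total length: 32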